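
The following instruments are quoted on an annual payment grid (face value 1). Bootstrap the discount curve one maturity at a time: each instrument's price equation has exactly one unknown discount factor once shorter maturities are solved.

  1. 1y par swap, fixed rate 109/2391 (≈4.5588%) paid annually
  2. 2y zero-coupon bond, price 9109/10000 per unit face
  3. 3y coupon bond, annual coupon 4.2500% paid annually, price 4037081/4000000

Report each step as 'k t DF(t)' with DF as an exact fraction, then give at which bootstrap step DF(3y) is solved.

step 1 [1y] swap r/1=109/2391: DF=(1 − 109/2391·(0))/(1+109/2391) = 2391/2500 ≈ 0.956400
step 2 [2y] zero: DF = P = 9109/10000 ≈ 0.910900
step 3 [3y] bond c/1=17/400: DF=(4037081/4000000 − 17/400·(0.956400+0.910900))/(1+17/400) = 223/250 ≈ 0.892000

1 1 2391/2500
2 2 9109/10000
3 3 223/250
DF(3y) is solved at step 3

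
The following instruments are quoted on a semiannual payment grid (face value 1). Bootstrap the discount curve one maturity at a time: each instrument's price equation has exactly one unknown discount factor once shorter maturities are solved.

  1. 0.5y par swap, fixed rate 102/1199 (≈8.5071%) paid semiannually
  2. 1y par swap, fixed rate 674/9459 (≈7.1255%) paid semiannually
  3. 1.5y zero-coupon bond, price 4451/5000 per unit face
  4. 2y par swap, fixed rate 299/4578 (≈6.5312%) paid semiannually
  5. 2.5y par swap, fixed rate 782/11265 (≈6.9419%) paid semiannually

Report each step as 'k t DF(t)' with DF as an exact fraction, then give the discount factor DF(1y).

1 1/2 1199/1250
2 1 4663/5000
3 3/2 4451/5000
4 2 2201/2500
5 5/2 2109/2500
DF(1y) = 4663/5000 ≈ 0.932600

step 1 [0.5y] swap r/2=51/1199: DF=(1 − 51/1199·(0))/(1+51/1199) = 1199/1250 ≈ 0.959200
step 2 [1y] swap r/2=337/9459: DF=(1 − 337/9459·(0.959200))/(1+337/9459) = 4663/5000 ≈ 0.932600
step 3 [1.5y] zero: DF = P = 4451/5000 ≈ 0.890200
step 4 [2y] swap r/2=299/9156: DF=(1 − 299/9156·(0.959200+0.932600+0.890200))/(1+299/9156) = 2201/2500 ≈ 0.880400
step 5 [2.5y] swap r/2=391/11265: DF=(1 − 391/11265·(0.959200+0.932600+0.890200+0.880400))/(1+391/11265) = 2109/2500 ≈ 0.843600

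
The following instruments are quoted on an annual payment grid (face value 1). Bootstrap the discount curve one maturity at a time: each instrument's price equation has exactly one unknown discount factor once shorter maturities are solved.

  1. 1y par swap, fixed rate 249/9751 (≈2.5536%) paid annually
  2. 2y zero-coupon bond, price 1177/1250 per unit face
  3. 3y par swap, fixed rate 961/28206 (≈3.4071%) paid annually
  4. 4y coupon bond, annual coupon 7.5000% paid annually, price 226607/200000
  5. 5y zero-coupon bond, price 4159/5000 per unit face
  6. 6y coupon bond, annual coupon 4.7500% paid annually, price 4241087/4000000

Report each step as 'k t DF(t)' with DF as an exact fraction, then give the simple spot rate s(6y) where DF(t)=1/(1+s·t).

1 1 9751/10000
2 2 1177/1250
3 3 9039/10000
4 4 2143/2500
5 5 4159/5000
6 6 8077/10000
s(6y) = (1/(8077/10000) − 1)/(6) = 641/16154 ≈ 3.9681%

step 1 [1y] swap r/1=249/9751: DF=(1 − 249/9751·(0))/(1+249/9751) = 9751/10000 ≈ 0.975100
step 2 [2y] zero: DF = P = 1177/1250 ≈ 0.941600
step 3 [3y] swap r/1=961/28206: DF=(1 − 961/28206·(0.975100+0.941600))/(1+961/28206) = 9039/10000 ≈ 0.903900
step 4 [4y] bond c/1=3/40: DF=(226607/200000 − 3/40·(0.975100+0.941600+0.903900))/(1+3/40) = 2143/2500 ≈ 0.857200
step 5 [5y] zero: DF = P = 4159/5000 ≈ 0.831800
step 6 [6y] bond c/1=19/400: DF=(4241087/4000000 − 19/400·(0.975100+0.941600+0.903900+0.857200+0.831800))/(1+19/400) = 8077/10000 ≈ 0.807700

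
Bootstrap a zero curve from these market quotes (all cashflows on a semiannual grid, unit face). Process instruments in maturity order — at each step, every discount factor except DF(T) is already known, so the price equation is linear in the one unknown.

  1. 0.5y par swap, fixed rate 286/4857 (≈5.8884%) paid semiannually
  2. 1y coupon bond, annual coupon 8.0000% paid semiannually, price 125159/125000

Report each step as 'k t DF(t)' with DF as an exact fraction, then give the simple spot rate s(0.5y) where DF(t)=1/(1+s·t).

1 1/2 4857/5000
2 1 4627/5000
s(0.5y) = (1/(4857/5000) − 1)/(1/2) = 286/4857 ≈ 5.8884%

step 1 [0.5y] swap r/2=143/4857: DF=(1 − 143/4857·(0))/(1+143/4857) = 4857/5000 ≈ 0.971400
step 2 [1y] bond c/2=1/25: DF=(125159/125000 − 1/25·(0.971400))/(1+1/25) = 4627/5000 ≈ 0.925400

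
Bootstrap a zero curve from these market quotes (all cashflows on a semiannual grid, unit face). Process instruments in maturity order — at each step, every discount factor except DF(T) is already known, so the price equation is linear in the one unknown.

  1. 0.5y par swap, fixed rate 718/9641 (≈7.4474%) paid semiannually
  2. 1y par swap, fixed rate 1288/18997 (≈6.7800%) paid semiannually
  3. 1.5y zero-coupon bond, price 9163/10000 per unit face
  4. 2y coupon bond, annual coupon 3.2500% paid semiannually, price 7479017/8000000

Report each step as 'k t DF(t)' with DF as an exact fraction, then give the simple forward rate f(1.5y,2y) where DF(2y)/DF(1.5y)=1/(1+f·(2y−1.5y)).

step 1 [0.5y] swap r/2=359/9641: DF=(1 − 359/9641·(0))/(1+359/9641) = 9641/10000 ≈ 0.964100
step 2 [1y] swap r/2=644/18997: DF=(1 − 644/18997·(0.964100))/(1+644/18997) = 2339/2500 ≈ 0.935600
step 3 [1.5y] zero: DF = P = 9163/10000 ≈ 0.916300
step 4 [2y] bond c/2=13/800: DF=(7479017/8000000 − 13/800·(0.964100+0.935600+0.916300))/(1+13/800) = 8749/10000 ≈ 0.874900

1 1/2 9641/10000
2 1 2339/2500
3 3/2 9163/10000
4 2 8749/10000
f(1.5y,2y) = ((9163/10000)/(8749/10000) − 1)/(1/2) = 828/8749 ≈ 9.4639%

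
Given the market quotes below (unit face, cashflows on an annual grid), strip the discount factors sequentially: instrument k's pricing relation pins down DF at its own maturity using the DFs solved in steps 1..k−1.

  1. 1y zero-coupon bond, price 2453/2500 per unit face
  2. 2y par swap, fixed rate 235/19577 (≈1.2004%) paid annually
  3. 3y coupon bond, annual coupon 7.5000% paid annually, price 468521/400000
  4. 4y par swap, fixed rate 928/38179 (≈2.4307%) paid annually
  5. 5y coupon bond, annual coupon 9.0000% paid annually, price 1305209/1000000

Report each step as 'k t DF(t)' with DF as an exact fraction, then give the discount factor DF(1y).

step 1 [1y] zero: DF = P = 2453/2500 ≈ 0.981200
step 2 [2y] swap r/1=235/19577: DF=(1 − 235/19577·(0.981200))/(1+235/19577) = 1953/2000 ≈ 0.976500
step 3 [3y] bond c/1=3/40: DF=(468521/400000 − 3/40·(0.981200+0.976500))/(1+3/40) = 953/1000 ≈ 0.953000
step 4 [4y] swap r/1=928/38179: DF=(1 − 928/38179·(0.981200+0.976500+0.953000))/(1+928/38179) = 567/625 ≈ 0.907200
step 5 [5y] bond c/1=9/100: DF=(1305209/1000000 − 9/100·(0.981200+0.976500+0.953000+0.907200))/(1+9/100) = 4411/5000 ≈ 0.882200

1 1 2453/2500
2 2 1953/2000
3 3 953/1000
4 4 567/625
5 5 4411/5000
DF(1y) = 2453/2500 ≈ 0.981200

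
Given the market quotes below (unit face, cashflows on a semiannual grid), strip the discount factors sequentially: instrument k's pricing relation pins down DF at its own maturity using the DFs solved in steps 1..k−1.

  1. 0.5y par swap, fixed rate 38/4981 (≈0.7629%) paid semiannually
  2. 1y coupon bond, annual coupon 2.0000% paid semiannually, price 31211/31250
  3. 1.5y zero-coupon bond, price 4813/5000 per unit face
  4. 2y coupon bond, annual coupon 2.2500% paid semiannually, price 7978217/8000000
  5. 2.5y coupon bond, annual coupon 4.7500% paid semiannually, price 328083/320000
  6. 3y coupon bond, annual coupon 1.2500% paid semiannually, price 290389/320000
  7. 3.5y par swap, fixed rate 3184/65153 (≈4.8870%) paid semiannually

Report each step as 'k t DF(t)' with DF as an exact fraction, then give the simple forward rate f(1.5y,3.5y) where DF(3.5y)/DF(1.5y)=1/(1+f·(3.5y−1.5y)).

step 1 [0.5y] swap r/2=19/4981: DF=(1 − 19/4981·(0))/(1+19/4981) = 4981/5000 ≈ 0.996200
step 2 [1y] bond c/2=1/100: DF=(31211/31250 − 1/100·(0.996200))/(1+1/100) = 979/1000 ≈ 0.979000
step 3 [1.5y] zero: DF = P = 4813/5000 ≈ 0.962600
step 4 [2y] bond c/2=9/800: DF=(7978217/8000000 − 9/800·(0.996200+0.979000+0.962600))/(1+9/800) = 1907/2000 ≈ 0.953500
step 5 [2.5y] bond c/2=19/800: DF=(328083/320000 − 19/800·(0.996200+0.979000+0.962600+0.953500))/(1+19/800) = 1139/1250 ≈ 0.911200
step 6 [3y] bond c/2=1/160: DF=(290389/320000 − 1/160·(0.996200+0.979000+0.962600+0.953500+0.911200))/(1+1/160) = 109/125 ≈ 0.872000
step 7 [3.5y] swap r/2=1592/65153: DF=(1 − 1592/65153·(0.996200+0.979000+0.962600+0.953500+0.911200+0.872000))/(1+1592/65153) = 1051/1250 ≈ 0.840800

1 1/2 4981/5000
2 1 979/1000
3 3/2 4813/5000
4 2 1907/2000
5 5/2 1139/1250
6 3 109/125
7 7/2 1051/1250
f(1.5y,3.5y) = ((4813/5000)/(1051/1250) − 1)/(2) = 609/8408 ≈ 7.2431%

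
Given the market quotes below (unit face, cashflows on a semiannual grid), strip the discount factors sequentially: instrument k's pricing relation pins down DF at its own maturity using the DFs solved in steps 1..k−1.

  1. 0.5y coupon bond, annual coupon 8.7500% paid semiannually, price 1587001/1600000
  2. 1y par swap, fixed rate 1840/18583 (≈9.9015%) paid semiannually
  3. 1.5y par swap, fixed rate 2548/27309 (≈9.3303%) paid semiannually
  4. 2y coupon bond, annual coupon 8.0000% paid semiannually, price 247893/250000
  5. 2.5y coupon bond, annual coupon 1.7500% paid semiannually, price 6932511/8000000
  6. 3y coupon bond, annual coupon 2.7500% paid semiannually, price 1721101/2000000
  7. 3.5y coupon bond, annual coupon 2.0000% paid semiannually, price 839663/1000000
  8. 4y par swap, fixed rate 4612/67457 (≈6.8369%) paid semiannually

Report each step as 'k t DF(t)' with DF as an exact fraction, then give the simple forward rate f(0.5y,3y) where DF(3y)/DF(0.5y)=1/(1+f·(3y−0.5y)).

1 1/2 9503/10000
2 1 227/250
3 3/2 4363/5000
4 2 2121/2500
5 5/2 207/250
6 3 7891/10000
7 7/2 7799/10000
8 4 3847/5000
f(0.5y,3y) = ((9503/10000)/(7891/10000) − 1)/(5/2) = 248/3035 ≈ 8.1713%

step 1 [0.5y] bond c/2=7/160: DF=(1587001/1600000 − 7/160·(0))/(1+7/160) = 9503/10000 ≈ 0.950300
step 2 [1y] swap r/2=920/18583: DF=(1 − 920/18583·(0.950300))/(1+920/18583) = 227/250 ≈ 0.908000
step 3 [1.5y] swap r/2=1274/27309: DF=(1 − 1274/27309·(0.950300+0.908000))/(1+1274/27309) = 4363/5000 ≈ 0.872600
step 4 [2y] bond c/2=1/25: DF=(247893/250000 − 1/25·(0.950300+0.908000+0.872600))/(1+1/25) = 2121/2500 ≈ 0.848400
step 5 [2.5y] bond c/2=7/800: DF=(6932511/8000000 − 7/800·(0.950300+0.908000+0.872600+0.848400))/(1+7/800) = 207/250 ≈ 0.828000
step 6 [3y] bond c/2=11/800: DF=(1721101/2000000 − 11/800·(0.950300+0.908000+0.872600+0.848400+0.828000))/(1+11/800) = 7891/10000 ≈ 0.789100
step 7 [3.5y] bond c/2=1/100: DF=(839663/1000000 − 1/100·(0.950300+0.908000+0.872600+0.848400+0.828000+0.789100))/(1+1/100) = 7799/10000 ≈ 0.779900
step 8 [4y] swap r/2=2306/67457: DF=(1 − 2306/67457·(0.950300+0.908000+0.872600+0.848400+0.828000+0.789100+0.779900))/(1+2306/67457) = 3847/5000 ≈ 0.769400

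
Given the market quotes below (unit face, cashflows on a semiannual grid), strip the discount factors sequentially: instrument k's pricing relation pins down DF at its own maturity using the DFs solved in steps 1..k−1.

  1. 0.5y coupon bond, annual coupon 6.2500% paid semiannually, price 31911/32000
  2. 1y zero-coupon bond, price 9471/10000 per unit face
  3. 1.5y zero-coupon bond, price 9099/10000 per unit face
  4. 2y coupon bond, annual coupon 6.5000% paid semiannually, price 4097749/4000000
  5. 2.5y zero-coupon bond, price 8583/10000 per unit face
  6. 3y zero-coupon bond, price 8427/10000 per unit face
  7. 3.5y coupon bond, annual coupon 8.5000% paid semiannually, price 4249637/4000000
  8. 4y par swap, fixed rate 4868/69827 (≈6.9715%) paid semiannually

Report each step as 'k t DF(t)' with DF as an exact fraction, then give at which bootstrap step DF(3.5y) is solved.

step 1 [0.5y] bond c/2=1/32: DF=(31911/32000 − 1/32·(0))/(1+1/32) = 967/1000 ≈ 0.967000
step 2 [1y] zero: DF = P = 9471/10000 ≈ 0.947100
step 3 [1.5y] zero: DF = P = 9099/10000 ≈ 0.909900
step 4 [2y] bond c/2=13/400: DF=(4097749/4000000 − 13/400·(0.967000+0.947100+0.909900))/(1+13/400) = 9033/10000 ≈ 0.903300
step 5 [2.5y] zero: DF = P = 8583/10000 ≈ 0.858300
step 6 [3y] zero: DF = P = 8427/10000 ≈ 0.842700
step 7 [3.5y] bond c/2=17/400: DF=(4249637/4000000 − 17/400·(0.967000+0.947100+0.909900+0.903300+0.858300+0.842700))/(1+17/400) = 3989/5000 ≈ 0.797800
step 8 [4y] swap r/2=2434/69827: DF=(1 − 2434/69827·(0.967000+0.947100+0.909900+0.903300+0.858300+0.842700+0.797800))/(1+2434/69827) = 3783/5000 ≈ 0.756600

1 1/2 967/1000
2 1 9471/10000
3 3/2 9099/10000
4 2 9033/10000
5 5/2 8583/10000
6 3 8427/10000
7 7/2 3989/5000
8 4 3783/5000
DF(3.5y) is solved at step 7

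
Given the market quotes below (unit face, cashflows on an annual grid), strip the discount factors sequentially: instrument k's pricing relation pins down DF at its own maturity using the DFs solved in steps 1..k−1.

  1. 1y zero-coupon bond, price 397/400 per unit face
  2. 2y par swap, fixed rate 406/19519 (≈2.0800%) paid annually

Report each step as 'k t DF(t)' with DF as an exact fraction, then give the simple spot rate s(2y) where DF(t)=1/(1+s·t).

step 1 [1y] zero: DF = P = 397/400 ≈ 0.992500
step 2 [2y] swap r/1=406/19519: DF=(1 − 406/19519·(0.992500))/(1+406/19519) = 4797/5000 ≈ 0.959400

1 1 397/400
2 2 4797/5000
s(2y) = (1/(4797/5000) − 1)/(2) = 203/9594 ≈ 2.1159%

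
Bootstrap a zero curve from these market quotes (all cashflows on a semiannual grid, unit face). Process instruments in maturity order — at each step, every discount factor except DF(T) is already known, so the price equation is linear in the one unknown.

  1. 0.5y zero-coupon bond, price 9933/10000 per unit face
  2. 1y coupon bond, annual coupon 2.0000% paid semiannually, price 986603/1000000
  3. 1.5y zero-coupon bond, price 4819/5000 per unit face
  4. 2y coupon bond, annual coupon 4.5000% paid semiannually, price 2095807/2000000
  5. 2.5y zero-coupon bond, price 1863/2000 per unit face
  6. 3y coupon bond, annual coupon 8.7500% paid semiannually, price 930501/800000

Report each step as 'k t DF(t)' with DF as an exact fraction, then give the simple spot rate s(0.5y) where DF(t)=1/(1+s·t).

step 1 [0.5y] zero: DF = P = 9933/10000 ≈ 0.993300
step 2 [1y] bond c/2=1/100: DF=(986603/1000000 − 1/100·(0.993300))/(1+1/100) = 967/1000 ≈ 0.967000
step 3 [1.5y] zero: DF = P = 4819/5000 ≈ 0.963800
step 4 [2y] bond c/2=9/400: DF=(2095807/2000000 − 9/400·(0.993300+0.967000+0.963800))/(1+9/400) = 1921/2000 ≈ 0.960500
step 5 [2.5y] zero: DF = P = 1863/2000 ≈ 0.931500
step 6 [3y] bond c/2=7/160: DF=(930501/800000 − 7/160·(0.993300+0.967000+0.963800+0.960500+0.931500))/(1+7/160) = 73/80 ≈ 0.912500

1 1/2 9933/10000
2 1 967/1000
3 3/2 4819/5000
4 2 1921/2000
5 5/2 1863/2000
6 3 73/80
s(0.5y) = (1/(9933/10000) − 1)/(1/2) = 134/9933 ≈ 1.3490%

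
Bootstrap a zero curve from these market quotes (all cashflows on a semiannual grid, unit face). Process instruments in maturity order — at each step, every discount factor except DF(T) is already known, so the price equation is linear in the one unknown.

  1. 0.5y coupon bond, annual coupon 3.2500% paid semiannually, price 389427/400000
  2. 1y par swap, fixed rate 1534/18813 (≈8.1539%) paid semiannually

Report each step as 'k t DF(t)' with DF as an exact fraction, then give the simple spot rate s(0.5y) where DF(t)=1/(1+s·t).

step 1 [0.5y] bond c/2=13/800: DF=(389427/400000 − 13/800·(0))/(1+13/800) = 479/500 ≈ 0.958000
step 2 [1y] swap r/2=767/18813: DF=(1 − 767/18813·(0.958000))/(1+767/18813) = 9233/10000 ≈ 0.923300

1 1/2 479/500
2 1 9233/10000
s(0.5y) = (1/(479/500) − 1)/(1/2) = 42/479 ≈ 8.7683%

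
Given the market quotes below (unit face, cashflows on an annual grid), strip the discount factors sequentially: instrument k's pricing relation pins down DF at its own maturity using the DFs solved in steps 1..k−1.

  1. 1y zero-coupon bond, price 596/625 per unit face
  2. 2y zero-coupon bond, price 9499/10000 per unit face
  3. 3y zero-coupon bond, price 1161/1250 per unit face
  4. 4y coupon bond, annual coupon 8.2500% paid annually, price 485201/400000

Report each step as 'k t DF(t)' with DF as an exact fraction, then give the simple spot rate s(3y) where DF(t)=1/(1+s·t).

step 1 [1y] zero: DF = P = 596/625 ≈ 0.953600
step 2 [2y] zero: DF = P = 9499/10000 ≈ 0.949900
step 3 [3y] zero: DF = P = 1161/1250 ≈ 0.928800
step 4 [4y] bond c/1=33/400: DF=(485201/400000 − 33/400·(0.953600+0.949900+0.928800))/(1+33/400) = 9047/10000 ≈ 0.904700

1 1 596/625
2 2 9499/10000
3 3 1161/1250
4 4 9047/10000
s(3y) = (1/(1161/1250) − 1)/(3) = 89/3483 ≈ 2.5553%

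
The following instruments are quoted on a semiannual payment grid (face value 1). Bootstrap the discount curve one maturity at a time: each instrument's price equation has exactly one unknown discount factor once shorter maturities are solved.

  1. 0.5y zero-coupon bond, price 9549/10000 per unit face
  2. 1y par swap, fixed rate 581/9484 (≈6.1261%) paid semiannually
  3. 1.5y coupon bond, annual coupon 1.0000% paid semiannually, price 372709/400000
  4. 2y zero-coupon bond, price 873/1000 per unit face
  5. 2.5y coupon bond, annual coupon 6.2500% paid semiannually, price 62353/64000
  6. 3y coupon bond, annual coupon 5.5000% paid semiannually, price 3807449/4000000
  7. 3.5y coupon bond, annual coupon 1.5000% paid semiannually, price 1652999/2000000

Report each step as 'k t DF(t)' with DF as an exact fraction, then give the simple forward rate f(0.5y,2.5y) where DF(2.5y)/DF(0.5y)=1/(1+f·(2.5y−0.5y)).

step 1 [0.5y] zero: DF = P = 9549/10000 ≈ 0.954900
step 2 [1y] swap r/2=581/18968: DF=(1 − 581/18968·(0.954900))/(1+581/18968) = 9419/10000 ≈ 0.941900
step 3 [1.5y] bond c/2=1/200: DF=(372709/400000 − 1/200·(0.954900+0.941900))/(1+1/200) = 9177/10000 ≈ 0.917700
step 4 [2y] zero: DF = P = 873/1000 ≈ 0.873000
step 5 [2.5y] bond c/2=1/32: DF=(62353/64000 − 1/32·(0.954900+0.941900+0.917700+0.873000))/(1+1/32) = 833/1000 ≈ 0.833000
step 6 [3y] bond c/2=11/400: DF=(3807449/4000000 − 11/400·(0.954900+0.941900+0.917700+0.873000+0.833000))/(1+11/400) = 4027/5000 ≈ 0.805400
step 7 [3.5y] bond c/2=3/400: DF=(1652999/2000000 − 3/400·(0.954900+0.941900+0.917700+0.873000+0.833000+0.805400))/(1+3/400) = 7807/10000 ≈ 0.780700

1 1/2 9549/10000
2 1 9419/10000
3 3/2 9177/10000
4 2 873/1000
5 5/2 833/1000
6 3 4027/5000
7 7/2 7807/10000
f(0.5y,2.5y) = ((9549/10000)/(833/1000) − 1)/(2) = 1219/16660 ≈ 7.3169%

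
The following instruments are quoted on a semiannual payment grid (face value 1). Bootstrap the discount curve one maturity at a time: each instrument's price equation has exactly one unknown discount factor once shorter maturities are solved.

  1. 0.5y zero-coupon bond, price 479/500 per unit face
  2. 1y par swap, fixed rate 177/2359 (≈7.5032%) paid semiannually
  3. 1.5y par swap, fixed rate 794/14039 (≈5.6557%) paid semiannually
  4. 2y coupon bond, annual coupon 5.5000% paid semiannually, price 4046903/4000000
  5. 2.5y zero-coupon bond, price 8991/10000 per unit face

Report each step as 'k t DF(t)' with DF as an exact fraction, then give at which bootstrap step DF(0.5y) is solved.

step 1 [0.5y] zero: DF = P = 479/500 ≈ 0.958000
step 2 [1y] swap r/2=177/4718: DF=(1 − 177/4718·(0.958000))/(1+177/4718) = 2323/2500 ≈ 0.929200
step 3 [1.5y] swap r/2=397/14039: DF=(1 − 397/14039·(0.958000+0.929200))/(1+397/14039) = 4603/5000 ≈ 0.920600
step 4 [2y] bond c/2=11/400: DF=(4046903/4000000 − 11/400·(0.958000+0.929200+0.920600))/(1+11/400) = 1819/2000 ≈ 0.909500
step 5 [2.5y] zero: DF = P = 8991/10000 ≈ 0.899100

1 1/2 479/500
2 1 2323/2500
3 3/2 4603/5000
4 2 1819/2000
5 5/2 8991/10000
DF(0.5y) is solved at step 1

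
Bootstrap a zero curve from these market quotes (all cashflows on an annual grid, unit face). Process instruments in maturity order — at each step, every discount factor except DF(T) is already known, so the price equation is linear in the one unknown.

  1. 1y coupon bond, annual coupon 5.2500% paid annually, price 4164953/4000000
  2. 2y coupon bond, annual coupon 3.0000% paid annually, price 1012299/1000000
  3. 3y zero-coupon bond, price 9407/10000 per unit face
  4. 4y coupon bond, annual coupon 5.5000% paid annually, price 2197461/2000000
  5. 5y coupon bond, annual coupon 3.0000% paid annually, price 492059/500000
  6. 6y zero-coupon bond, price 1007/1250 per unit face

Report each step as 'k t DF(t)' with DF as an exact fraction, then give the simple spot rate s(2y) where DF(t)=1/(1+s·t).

step 1 [1y] bond c/1=21/400: DF=(4164953/4000000 − 21/400·(0))/(1+21/400) = 9893/10000 ≈ 0.989300
step 2 [2y] bond c/1=3/100: DF=(1012299/1000000 − 3/100·(0.989300))/(1+3/100) = 477/500 ≈ 0.954000
step 3 [3y] zero: DF = P = 9407/10000 ≈ 0.940700
step 4 [4y] bond c/1=11/200: DF=(2197461/2000000 − 11/200·(0.989300+0.954000+0.940700))/(1+11/200) = 8911/10000 ≈ 0.891100
step 5 [5y] bond c/1=3/100: DF=(492059/500000 − 3/100·(0.989300+0.954000+0.940700+0.891100))/(1+3/100) = 1691/2000 ≈ 0.845500
step 6 [6y] zero: DF = P = 1007/1250 ≈ 0.805600

1 1 9893/10000
2 2 477/500
3 3 9407/10000
4 4 8911/10000
5 5 1691/2000
6 6 1007/1250
s(2y) = (1/(477/500) − 1)/(2) = 23/954 ≈ 2.4109%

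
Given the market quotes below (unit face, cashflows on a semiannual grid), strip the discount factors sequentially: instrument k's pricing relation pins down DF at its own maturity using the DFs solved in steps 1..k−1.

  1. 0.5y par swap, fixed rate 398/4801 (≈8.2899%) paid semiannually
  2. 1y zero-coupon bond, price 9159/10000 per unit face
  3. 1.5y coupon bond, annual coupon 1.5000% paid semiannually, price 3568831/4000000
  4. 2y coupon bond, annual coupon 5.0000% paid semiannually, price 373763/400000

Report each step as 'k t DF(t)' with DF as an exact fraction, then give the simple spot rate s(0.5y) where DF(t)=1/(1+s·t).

1 1/2 4801/5000
2 1 9159/10000
3 3/2 2179/2500
4 2 4223/5000
s(0.5y) = (1/(4801/5000) − 1)/(1/2) = 398/4801 ≈ 8.2899%

step 1 [0.5y] swap r/2=199/4801: DF=(1 − 199/4801·(0))/(1+199/4801) = 4801/5000 ≈ 0.960200
step 2 [1y] zero: DF = P = 9159/10000 ≈ 0.915900
step 3 [1.5y] bond c/2=3/400: DF=(3568831/4000000 − 3/400·(0.960200+0.915900))/(1+3/400) = 2179/2500 ≈ 0.871600
step 4 [2y] bond c/2=1/40: DF=(373763/400000 − 1/40·(0.960200+0.915900+0.871600))/(1+1/40) = 4223/5000 ≈ 0.844600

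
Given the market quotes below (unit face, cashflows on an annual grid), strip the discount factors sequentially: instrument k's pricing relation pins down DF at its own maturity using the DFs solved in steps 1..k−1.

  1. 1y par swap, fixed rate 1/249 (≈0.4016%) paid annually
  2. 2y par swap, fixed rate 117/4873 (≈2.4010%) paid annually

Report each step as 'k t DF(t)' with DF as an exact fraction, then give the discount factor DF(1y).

step 1 [1y] swap r/1=1/249: DF=(1 − 1/249·(0))/(1+1/249) = 249/250 ≈ 0.996000
step 2 [2y] swap r/1=117/4873: DF=(1 − 117/4873·(0.996000))/(1+117/4873) = 2383/2500 ≈ 0.953200

1 1 249/250
2 2 2383/2500
DF(1y) = 249/250 ≈ 0.996000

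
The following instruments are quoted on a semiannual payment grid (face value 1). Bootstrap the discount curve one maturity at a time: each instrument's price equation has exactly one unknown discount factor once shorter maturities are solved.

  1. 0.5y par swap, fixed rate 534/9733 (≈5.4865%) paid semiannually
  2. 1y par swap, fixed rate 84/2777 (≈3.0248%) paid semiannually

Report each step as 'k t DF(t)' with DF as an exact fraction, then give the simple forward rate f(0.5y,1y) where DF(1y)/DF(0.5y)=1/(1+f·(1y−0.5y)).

1 1/2 9733/10000
2 1 4853/5000
f(0.5y,1y) = ((9733/10000)/(4853/5000) − 1)/(1/2) = 27/4853 ≈ 0.5564%

step 1 [0.5y] swap r/2=267/9733: DF=(1 − 267/9733·(0))/(1+267/9733) = 9733/10000 ≈ 0.973300
step 2 [1y] swap r/2=42/2777: DF=(1 − 42/2777·(0.973300))/(1+42/2777) = 4853/5000 ≈ 0.970600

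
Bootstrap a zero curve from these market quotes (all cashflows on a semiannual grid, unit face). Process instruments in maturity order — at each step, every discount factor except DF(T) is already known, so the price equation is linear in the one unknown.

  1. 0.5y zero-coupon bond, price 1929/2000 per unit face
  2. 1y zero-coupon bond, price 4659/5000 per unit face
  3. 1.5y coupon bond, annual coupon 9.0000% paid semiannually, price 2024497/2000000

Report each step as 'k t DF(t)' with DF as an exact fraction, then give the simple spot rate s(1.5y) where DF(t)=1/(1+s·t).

step 1 [0.5y] zero: DF = P = 1929/2000 ≈ 0.964500
step 2 [1y] zero: DF = P = 4659/5000 ≈ 0.931800
step 3 [1.5y] bond c/2=9/200: DF=(2024497/2000000 − 9/200·(0.964500+0.931800))/(1+9/200) = 887/1000 ≈ 0.887000

1 1/2 1929/2000
2 1 4659/5000
3 3/2 887/1000
s(1.5y) = (1/(887/1000) − 1)/(3/2) = 226/2661 ≈ 8.4930%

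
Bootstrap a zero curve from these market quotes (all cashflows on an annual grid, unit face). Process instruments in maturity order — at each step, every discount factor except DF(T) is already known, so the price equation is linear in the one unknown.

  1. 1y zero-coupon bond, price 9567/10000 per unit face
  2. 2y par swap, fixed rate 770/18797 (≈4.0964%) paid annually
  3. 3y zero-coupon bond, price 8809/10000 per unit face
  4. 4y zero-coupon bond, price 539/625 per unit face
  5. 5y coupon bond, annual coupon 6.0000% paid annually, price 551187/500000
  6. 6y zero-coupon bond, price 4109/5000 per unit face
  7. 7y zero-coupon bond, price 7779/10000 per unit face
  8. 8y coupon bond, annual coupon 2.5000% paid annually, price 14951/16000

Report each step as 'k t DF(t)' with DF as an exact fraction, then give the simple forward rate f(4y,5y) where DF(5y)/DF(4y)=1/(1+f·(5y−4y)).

1 1 9567/10000
2 2 923/1000
3 3 8809/10000
4 4 539/625
5 5 8349/10000
6 6 4109/5000
7 7 7779/10000
8 8 7639/10000
f(4y,5y) = ((539/625)/(8349/10000) − 1)/(1) = 25/759 ≈ 3.2938%

step 1 [1y] zero: DF = P = 9567/10000 ≈ 0.956700
step 2 [2y] swap r/1=770/18797: DF=(1 − 770/18797·(0.956700))/(1+770/18797) = 923/1000 ≈ 0.923000
step 3 [3y] zero: DF = P = 8809/10000 ≈ 0.880900
step 4 [4y] zero: DF = P = 539/625 ≈ 0.862400
step 5 [5y] bond c/1=3/50: DF=(551187/500000 − 3/50·(0.956700+0.923000+0.880900+0.862400))/(1+3/50) = 8349/10000 ≈ 0.834900
step 6 [6y] zero: DF = P = 4109/5000 ≈ 0.821800
step 7 [7y] zero: DF = P = 7779/10000 ≈ 0.777900
step 8 [8y] bond c/1=1/40: DF=(14951/16000 − 1/40·(0.956700+0.923000+0.880900+0.862400+0.834900+0.821800+0.777900))/(1+1/40) = 7639/10000 ≈ 0.763900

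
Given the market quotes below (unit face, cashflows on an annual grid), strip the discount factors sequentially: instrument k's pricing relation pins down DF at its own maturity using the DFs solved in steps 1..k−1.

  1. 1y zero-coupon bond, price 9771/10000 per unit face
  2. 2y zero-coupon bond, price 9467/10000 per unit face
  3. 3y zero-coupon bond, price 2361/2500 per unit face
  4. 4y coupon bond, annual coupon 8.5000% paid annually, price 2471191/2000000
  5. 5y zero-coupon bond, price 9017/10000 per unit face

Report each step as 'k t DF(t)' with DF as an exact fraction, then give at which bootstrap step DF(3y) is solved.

step 1 [1y] zero: DF = P = 9771/10000 ≈ 0.977100
step 2 [2y] zero: DF = P = 9467/10000 ≈ 0.946700
step 3 [3y] zero: DF = P = 2361/2500 ≈ 0.944400
step 4 [4y] bond c/1=17/200: DF=(2471191/2000000 − 17/200·(0.977100+0.946700+0.944400))/(1+17/200) = 9141/10000 ≈ 0.914100
step 5 [5y] zero: DF = P = 9017/10000 ≈ 0.901700

1 1 9771/10000
2 2 9467/10000
3 3 2361/2500
4 4 9141/10000
5 5 9017/10000
DF(3y) is solved at step 3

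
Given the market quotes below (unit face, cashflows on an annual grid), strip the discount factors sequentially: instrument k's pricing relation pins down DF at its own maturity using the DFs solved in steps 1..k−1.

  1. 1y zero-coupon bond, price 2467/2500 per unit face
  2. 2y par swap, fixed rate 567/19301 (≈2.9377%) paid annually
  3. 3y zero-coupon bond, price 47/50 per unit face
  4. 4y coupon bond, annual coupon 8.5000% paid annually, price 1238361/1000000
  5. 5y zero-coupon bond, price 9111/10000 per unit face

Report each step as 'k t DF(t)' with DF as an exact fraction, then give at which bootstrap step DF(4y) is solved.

step 1 [1y] zero: DF = P = 2467/2500 ≈ 0.986800
step 2 [2y] swap r/1=567/19301: DF=(1 − 567/19301·(0.986800))/(1+567/19301) = 9433/10000 ≈ 0.943300
step 3 [3y] zero: DF = P = 47/50 ≈ 0.940000
step 4 [4y] bond c/1=17/200: DF=(1238361/1000000 − 17/200·(0.986800+0.943300+0.940000))/(1+17/200) = 1833/2000 ≈ 0.916500
step 5 [5y] zero: DF = P = 9111/10000 ≈ 0.911100

1 1 2467/2500
2 2 9433/10000
3 3 47/50
4 4 1833/2000
5 5 9111/10000
DF(4y) is solved at step 4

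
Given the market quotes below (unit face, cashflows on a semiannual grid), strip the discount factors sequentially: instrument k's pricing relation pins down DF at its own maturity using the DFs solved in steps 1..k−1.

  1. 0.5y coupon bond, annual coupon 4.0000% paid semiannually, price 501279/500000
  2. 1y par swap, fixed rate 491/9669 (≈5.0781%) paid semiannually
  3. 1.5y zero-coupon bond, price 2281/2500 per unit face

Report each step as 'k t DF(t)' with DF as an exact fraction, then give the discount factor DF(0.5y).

step 1 [0.5y] bond c/2=1/50: DF=(501279/500000 − 1/50·(0))/(1+1/50) = 9829/10000 ≈ 0.982900
step 2 [1y] swap r/2=491/19338: DF=(1 − 491/19338·(0.982900))/(1+491/19338) = 9509/10000 ≈ 0.950900
step 3 [1.5y] zero: DF = P = 2281/2500 ≈ 0.912400

1 1/2 9829/10000
2 1 9509/10000
3 3/2 2281/2500
DF(0.5y) = 9829/10000 ≈ 0.982900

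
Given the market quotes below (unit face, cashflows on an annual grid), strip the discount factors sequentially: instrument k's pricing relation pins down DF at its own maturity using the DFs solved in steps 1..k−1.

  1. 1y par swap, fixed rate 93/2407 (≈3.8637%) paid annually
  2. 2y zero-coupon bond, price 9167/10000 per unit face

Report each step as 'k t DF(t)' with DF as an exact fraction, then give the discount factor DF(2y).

1 1 2407/2500
2 2 9167/10000
DF(2y) = 9167/10000 ≈ 0.916700

step 1 [1y] swap r/1=93/2407: DF=(1 − 93/2407·(0))/(1+93/2407) = 2407/2500 ≈ 0.962800
step 2 [2y] zero: DF = P = 9167/10000 ≈ 0.916700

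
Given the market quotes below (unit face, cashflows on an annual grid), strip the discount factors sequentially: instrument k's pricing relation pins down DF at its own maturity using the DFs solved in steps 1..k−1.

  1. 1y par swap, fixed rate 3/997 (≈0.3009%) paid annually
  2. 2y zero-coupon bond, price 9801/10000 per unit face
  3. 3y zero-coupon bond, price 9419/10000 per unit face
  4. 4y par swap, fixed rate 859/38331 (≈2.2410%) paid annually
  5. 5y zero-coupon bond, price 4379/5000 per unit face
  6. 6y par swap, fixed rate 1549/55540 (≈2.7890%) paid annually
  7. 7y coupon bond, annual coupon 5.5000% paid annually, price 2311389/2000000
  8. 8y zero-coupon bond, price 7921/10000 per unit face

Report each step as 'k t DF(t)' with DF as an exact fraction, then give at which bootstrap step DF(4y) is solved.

step 1 [1y] swap r/1=3/997: DF=(1 − 3/997·(0))/(1+3/997) = 997/1000 ≈ 0.997000
step 2 [2y] zero: DF = P = 9801/10000 ≈ 0.980100
step 3 [3y] zero: DF = P = 9419/10000 ≈ 0.941900
step 4 [4y] swap r/1=859/38331: DF=(1 − 859/38331·(0.997000+0.980100+0.941900))/(1+859/38331) = 9141/10000 ≈ 0.914100
step 5 [5y] zero: DF = P = 4379/5000 ≈ 0.875800
step 6 [6y] swap r/1=1549/55540: DF=(1 − 1549/55540·(0.997000+0.980100+0.941900+0.914100+0.875800))/(1+1549/55540) = 8451/10000 ≈ 0.845100
step 7 [7y] bond c/1=11/200: DF=(2311389/2000000 − 11/200·(0.997000+0.980100+0.941900+0.914100+0.875800+0.845100))/(1+11/200) = 8059/10000 ≈ 0.805900
step 8 [8y] zero: DF = P = 7921/10000 ≈ 0.792100

1 1 997/1000
2 2 9801/10000
3 3 9419/10000
4 4 9141/10000
5 5 4379/5000
6 6 8451/10000
7 7 8059/10000
8 8 7921/10000
DF(4y) is solved at step 4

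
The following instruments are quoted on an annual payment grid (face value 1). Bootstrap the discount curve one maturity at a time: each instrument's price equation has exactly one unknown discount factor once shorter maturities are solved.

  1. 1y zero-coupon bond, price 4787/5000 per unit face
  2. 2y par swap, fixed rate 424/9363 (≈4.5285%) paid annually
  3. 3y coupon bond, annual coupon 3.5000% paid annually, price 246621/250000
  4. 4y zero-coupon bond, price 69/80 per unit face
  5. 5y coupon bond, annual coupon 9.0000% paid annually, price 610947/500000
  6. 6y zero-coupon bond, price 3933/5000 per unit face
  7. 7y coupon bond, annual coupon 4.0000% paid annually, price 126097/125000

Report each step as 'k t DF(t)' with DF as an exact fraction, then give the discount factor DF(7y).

1 1 4787/5000
2 2 572/625
3 3 4449/5000
4 4 69/80
5 5 8217/10000
6 6 3933/5000
7 7 7687/10000
DF(7y) = 7687/10000 ≈ 0.768700

step 1 [1y] zero: DF = P = 4787/5000 ≈ 0.957400
step 2 [2y] swap r/1=424/9363: DF=(1 − 424/9363·(0.957400))/(1+424/9363) = 572/625 ≈ 0.915200
step 3 [3y] bond c/1=7/200: DF=(246621/250000 − 7/200·(0.957400+0.915200))/(1+7/200) = 4449/5000 ≈ 0.889800
step 4 [4y] zero: DF = P = 69/80 ≈ 0.862500
step 5 [5y] bond c/1=9/100: DF=(610947/500000 − 9/100·(0.957400+0.915200+0.889800+0.862500))/(1+9/100) = 8217/10000 ≈ 0.821700
step 6 [6y] zero: DF = P = 3933/5000 ≈ 0.786600
step 7 [7y] bond c/1=1/25: DF=(126097/125000 − 1/25·(0.957400+0.915200+0.889800+0.862500+0.821700+0.786600))/(1+1/25) = 7687/10000 ≈ 0.768700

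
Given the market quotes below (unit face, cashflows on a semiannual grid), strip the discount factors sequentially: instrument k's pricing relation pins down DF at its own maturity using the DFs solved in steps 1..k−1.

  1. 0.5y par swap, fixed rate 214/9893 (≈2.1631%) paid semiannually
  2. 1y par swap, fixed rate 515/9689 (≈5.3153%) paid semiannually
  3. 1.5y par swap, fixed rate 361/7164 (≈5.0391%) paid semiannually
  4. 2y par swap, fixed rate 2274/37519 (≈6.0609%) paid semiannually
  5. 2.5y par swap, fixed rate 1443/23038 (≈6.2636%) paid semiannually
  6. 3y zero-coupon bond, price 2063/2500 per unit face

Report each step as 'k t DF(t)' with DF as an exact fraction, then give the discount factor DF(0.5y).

step 1 [0.5y] swap r/2=107/9893: DF=(1 − 107/9893·(0))/(1+107/9893) = 9893/10000 ≈ 0.989300
step 2 [1y] swap r/2=515/19378: DF=(1 − 515/19378·(0.989300))/(1+515/19378) = 1897/2000 ≈ 0.948500
step 3 [1.5y] swap r/2=361/14328: DF=(1 − 361/14328·(0.989300+0.948500))/(1+361/14328) = 4639/5000 ≈ 0.927800
step 4 [2y] swap r/2=1137/37519: DF=(1 − 1137/37519·(0.989300+0.948500+0.927800))/(1+1137/37519) = 8863/10000 ≈ 0.886300
step 5 [2.5y] swap r/2=1443/46076: DF=(1 − 1443/46076·(0.989300+0.948500+0.927800+0.886300))/(1+1443/46076) = 8557/10000 ≈ 0.855700
step 6 [3y] zero: DF = P = 2063/2500 ≈ 0.825200

1 1/2 9893/10000
2 1 1897/2000
3 3/2 4639/5000
4 2 8863/10000
5 5/2 8557/10000
6 3 2063/2500
DF(0.5y) = 9893/10000 ≈ 0.989300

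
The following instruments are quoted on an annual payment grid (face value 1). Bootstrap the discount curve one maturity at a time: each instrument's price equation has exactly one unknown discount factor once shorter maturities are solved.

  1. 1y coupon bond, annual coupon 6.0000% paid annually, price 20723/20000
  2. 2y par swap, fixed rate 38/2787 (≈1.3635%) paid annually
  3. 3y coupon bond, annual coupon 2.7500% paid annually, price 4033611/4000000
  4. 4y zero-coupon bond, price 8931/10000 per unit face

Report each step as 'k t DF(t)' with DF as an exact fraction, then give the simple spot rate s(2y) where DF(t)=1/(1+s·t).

1 1 391/400
2 2 4867/5000
3 3 2323/2500
4 4 8931/10000
s(2y) = (1/(4867/5000) − 1)/(2) = 133/9734 ≈ 1.3663%

step 1 [1y] bond c/1=3/50: DF=(20723/20000 − 3/50·(0))/(1+3/50) = 391/400 ≈ 0.977500
step 2 [2y] swap r/1=38/2787: DF=(1 − 38/2787·(0.977500))/(1+38/2787) = 4867/5000 ≈ 0.973400
step 3 [3y] bond c/1=11/400: DF=(4033611/4000000 − 11/400·(0.977500+0.973400))/(1+11/400) = 2323/2500 ≈ 0.929200
step 4 [4y] zero: DF = P = 8931/10000 ≈ 0.893100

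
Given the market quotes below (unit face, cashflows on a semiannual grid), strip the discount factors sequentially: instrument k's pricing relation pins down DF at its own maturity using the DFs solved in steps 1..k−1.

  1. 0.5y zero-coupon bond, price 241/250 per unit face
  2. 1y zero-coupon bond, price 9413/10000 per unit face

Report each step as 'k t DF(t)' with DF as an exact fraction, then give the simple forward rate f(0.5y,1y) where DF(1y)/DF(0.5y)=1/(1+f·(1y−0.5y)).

1 1/2 241/250
2 1 9413/10000
f(0.5y,1y) = ((241/250)/(9413/10000) − 1)/(1/2) = 454/9413 ≈ 4.8231%

step 1 [0.5y] zero: DF = P = 241/250 ≈ 0.964000
step 2 [1y] zero: DF = P = 9413/10000 ≈ 0.941300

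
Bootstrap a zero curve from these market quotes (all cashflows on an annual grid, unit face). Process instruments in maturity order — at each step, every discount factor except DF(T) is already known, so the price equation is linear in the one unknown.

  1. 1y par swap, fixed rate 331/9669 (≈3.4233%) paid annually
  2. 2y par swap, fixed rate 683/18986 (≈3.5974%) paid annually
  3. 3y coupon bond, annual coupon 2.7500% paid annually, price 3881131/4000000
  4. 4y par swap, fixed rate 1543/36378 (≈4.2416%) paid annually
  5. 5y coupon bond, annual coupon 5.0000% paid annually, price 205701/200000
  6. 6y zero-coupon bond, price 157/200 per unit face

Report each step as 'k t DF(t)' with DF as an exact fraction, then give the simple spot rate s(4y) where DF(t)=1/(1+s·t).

step 1 [1y] swap r/1=331/9669: DF=(1 − 331/9669·(0))/(1+331/9669) = 9669/10000 ≈ 0.966900
step 2 [2y] swap r/1=683/18986: DF=(1 − 683/18986·(0.966900))/(1+683/18986) = 9317/10000 ≈ 0.931700
step 3 [3y] bond c/1=11/400: DF=(3881131/4000000 − 11/400·(0.966900+0.931700))/(1+11/400) = 1787/2000 ≈ 0.893500
step 4 [4y] swap r/1=1543/36378: DF=(1 − 1543/36378·(0.966900+0.931700+0.893500))/(1+1543/36378) = 8457/10000 ≈ 0.845700
step 5 [5y] bond c/1=1/20: DF=(205701/200000 − 1/20·(0.966900+0.931700+0.893500+0.845700))/(1+1/20) = 8063/10000 ≈ 0.806300
step 6 [6y] zero: DF = P = 157/200 ≈ 0.785000

1 1 9669/10000
2 2 9317/10000
3 3 1787/2000
4 4 8457/10000
5 5 8063/10000
6 6 157/200
s(4y) = (1/(8457/10000) − 1)/(4) = 1543/33828 ≈ 4.5613%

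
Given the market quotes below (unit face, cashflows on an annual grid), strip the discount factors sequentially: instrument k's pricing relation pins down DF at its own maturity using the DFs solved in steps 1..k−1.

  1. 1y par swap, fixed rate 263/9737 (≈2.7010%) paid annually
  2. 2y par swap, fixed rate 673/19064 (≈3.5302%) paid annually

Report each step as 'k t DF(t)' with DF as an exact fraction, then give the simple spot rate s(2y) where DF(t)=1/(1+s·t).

step 1 [1y] swap r/1=263/9737: DF=(1 − 263/9737·(0))/(1+263/9737) = 9737/10000 ≈ 0.973700
step 2 [2y] swap r/1=673/19064: DF=(1 − 673/19064·(0.973700))/(1+673/19064) = 9327/10000 ≈ 0.932700

1 1 9737/10000
2 2 9327/10000
s(2y) = (1/(9327/10000) − 1)/(2) = 673/18654 ≈ 3.6078%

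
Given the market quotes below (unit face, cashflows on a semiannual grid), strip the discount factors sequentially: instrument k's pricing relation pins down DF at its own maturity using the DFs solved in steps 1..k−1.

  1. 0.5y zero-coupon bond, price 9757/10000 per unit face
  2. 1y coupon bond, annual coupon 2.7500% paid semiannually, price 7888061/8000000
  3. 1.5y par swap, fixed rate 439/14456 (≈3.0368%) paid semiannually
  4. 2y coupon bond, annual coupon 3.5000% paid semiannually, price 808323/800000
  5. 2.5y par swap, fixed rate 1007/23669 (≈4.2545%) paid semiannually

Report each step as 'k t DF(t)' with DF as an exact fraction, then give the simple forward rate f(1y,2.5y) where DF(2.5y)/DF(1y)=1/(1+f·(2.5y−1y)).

1 1/2 9757/10000
2 1 4797/5000
3 3/2 9561/10000
4 2 9433/10000
5 5/2 8993/10000
f(1y,2.5y) = ((4797/5000)/(8993/10000) − 1)/(3/2) = 1202/26979 ≈ 4.4553%

step 1 [0.5y] zero: DF = P = 9757/10000 ≈ 0.975700
step 2 [1y] bond c/2=11/800: DF=(7888061/8000000 − 11/800·(0.975700))/(1+11/800) = 4797/5000 ≈ 0.959400
step 3 [1.5y] swap r/2=439/28912: DF=(1 − 439/28912·(0.975700+0.959400))/(1+439/28912) = 9561/10000 ≈ 0.956100
step 4 [2y] bond c/2=7/400: DF=(808323/800000 − 7/400·(0.975700+0.959400+0.956100))/(1+7/400) = 9433/10000 ≈ 0.943300
step 5 [2.5y] swap r/2=1007/47338: DF=(1 − 1007/47338·(0.975700+0.959400+0.956100+0.943300))/(1+1007/47338) = 8993/10000 ≈ 0.899300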